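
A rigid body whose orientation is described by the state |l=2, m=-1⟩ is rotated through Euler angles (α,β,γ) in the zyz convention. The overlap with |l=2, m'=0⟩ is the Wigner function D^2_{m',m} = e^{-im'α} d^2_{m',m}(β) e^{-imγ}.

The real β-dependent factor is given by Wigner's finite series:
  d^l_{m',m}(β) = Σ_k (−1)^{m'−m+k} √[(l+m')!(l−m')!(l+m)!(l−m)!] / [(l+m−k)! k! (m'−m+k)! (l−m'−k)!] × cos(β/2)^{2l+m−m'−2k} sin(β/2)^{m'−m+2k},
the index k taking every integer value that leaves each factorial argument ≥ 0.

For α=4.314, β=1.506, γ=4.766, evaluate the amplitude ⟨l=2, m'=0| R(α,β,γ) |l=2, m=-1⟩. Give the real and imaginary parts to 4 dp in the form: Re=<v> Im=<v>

First d^2_{0,-1}(β=1.506), then the phase factors e^{-i(0)α} and e^{-i(-1)γ}:
c=cos(1.506/2)=0.729641, s=sin(1.506/2)=0.683831; N=√[2·2·1·6]=4.898979
Admissible k: 0..1 (factorial args all ≥0)
  k=0: (−1)^1·4.8990/(2)·0.7296^3·0.6838^1 = -0.650656
  k=1: (−1)^2·4.8990/(2)·0.7296^1·0.6838^3 = +0.571519
d^2_{0,-1}(1.506) = -0.650656 +0.571519 = -0.079137
Phases: e^{-i·(0)·4.314}=+1.000000+0.000000i, e^{-i·(-1)·4.766}=+0.053585-0.998563i ⇒ D=-0.004241+0.079023i

Re=-0.0042 Im=0.0790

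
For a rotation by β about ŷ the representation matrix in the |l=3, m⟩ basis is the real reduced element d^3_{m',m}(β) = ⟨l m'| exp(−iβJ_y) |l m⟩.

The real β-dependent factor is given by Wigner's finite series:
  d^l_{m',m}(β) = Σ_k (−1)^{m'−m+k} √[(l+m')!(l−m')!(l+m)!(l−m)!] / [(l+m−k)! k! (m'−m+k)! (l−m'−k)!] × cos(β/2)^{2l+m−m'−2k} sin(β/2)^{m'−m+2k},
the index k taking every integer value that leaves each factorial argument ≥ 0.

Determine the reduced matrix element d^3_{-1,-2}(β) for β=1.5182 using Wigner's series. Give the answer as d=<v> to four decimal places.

d^3_{-1,-2}(β=1.5182) via Wigner's sum:
Half-angle: c=0.725456, s=0.688269. N=√(2·24·1·120)=75.894664
The bounds max(0,m−m')=0 and min(l+m,l−m')=1 give 2 terms
  k=0: (−1)^1·75.8947/(24)·0.7255^5·0.6883^1 = -0.437333
  k=1: (−1)^2·75.8947/(12)·0.7255^3·0.6883^3 = +0.787294
d^3_{-1,-2}(1.5182) = -0.437333 +0.787294 = +0.349961

d=0.3500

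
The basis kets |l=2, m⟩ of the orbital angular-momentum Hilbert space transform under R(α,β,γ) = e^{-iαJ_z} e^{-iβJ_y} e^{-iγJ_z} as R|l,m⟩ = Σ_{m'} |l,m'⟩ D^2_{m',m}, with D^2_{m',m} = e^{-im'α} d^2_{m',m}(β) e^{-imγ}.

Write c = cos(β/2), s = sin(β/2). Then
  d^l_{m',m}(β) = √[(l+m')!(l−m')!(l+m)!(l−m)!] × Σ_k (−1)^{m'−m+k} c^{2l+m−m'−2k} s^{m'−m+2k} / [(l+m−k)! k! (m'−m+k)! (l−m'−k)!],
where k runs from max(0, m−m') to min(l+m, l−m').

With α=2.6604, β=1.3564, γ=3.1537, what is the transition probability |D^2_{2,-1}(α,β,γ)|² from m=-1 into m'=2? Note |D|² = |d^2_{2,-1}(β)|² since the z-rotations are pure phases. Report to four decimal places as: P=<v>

First d^2_{2,-1}(β=1.3564), then the phase factors e^{-i(2)α} and e^{-i(-1)γ}:
Half-angle: c=0.778703, s=0.627392. N=√(24·1·1·6)=12.000000
The bounds max(0,m−m')=0 and min(l+m,l−m')=0 give 1 term
  k=0: (−1)^3·12.0000/(6)·0.7787^1·0.6274^3 = -0.384609
d^2_{2,-1}(1.3564) = -0.384609
|D^2_{2,-1}|² = |d^2_{2,-1}(β)|² = (-0.384609)² = 0.147924 (the z-rotation phases have unit modulus)

P=0.1479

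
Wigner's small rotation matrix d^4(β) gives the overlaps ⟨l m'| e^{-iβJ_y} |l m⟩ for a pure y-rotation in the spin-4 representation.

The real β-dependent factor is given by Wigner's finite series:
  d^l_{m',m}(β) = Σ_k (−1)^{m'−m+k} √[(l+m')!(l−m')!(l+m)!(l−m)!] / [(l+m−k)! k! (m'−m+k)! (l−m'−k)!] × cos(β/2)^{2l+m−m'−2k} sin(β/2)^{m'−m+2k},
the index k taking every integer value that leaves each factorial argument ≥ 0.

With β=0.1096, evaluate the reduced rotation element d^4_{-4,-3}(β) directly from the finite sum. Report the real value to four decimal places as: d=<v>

d^4_{-4,-3}(β=0.1096) via Wigner's sum:
With c≡cos(β/2)=0.998499 and s≡sin(β/2)=0.054773, N=[1·40320·1·5040]^{1/2}=14255.272709
k: max(0,(-3)−(-4))=1 … min(4+(-3),4−(-4))=1
  k=1: (−1)^0·14255.2727/(5040)·0.9985^7·0.0548^1 = +0.153300
d^4_{-4,-3}(0.1096) = +0.153300

d=0.1533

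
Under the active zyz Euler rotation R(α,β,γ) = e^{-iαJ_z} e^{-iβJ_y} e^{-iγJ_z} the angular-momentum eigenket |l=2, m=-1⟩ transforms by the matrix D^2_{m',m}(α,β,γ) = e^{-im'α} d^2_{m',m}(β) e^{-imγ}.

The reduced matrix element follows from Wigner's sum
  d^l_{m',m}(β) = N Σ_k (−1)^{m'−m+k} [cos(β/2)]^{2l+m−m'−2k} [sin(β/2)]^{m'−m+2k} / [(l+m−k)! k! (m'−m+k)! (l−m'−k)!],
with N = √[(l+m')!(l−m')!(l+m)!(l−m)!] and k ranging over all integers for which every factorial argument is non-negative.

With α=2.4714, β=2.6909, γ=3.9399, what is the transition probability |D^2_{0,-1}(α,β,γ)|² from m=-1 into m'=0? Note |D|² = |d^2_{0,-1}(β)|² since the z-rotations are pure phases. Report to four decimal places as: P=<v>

P=0.2306

First d^2_{0,-1}(β=2.6909), then the phase factors e^{-i(0)α} and e^{-i(-1)γ}:
c=cos(2.6909/2)=0.223444, s=sin(2.6909/2)=0.974717; N=√[2·2·1·6]=4.898979
k: max(0,(-1)−(0))=0 … min(2+(-1),2−(0))=1
  k=0: (−1)^1·4.8990/(2)·0.2234^3·0.9747^1 = -0.026635
  k=1: (−1)^2·4.8990/(2)·0.2234^1·0.9747^3 = +0.506850
d^2_{0,-1}(2.6909) = -0.026635 +0.506850 = +0.480215
|D^2_{0,-1}|² = |d^2_{0,-1}(β)|² = (+0.480215)² = 0.230606 (the z-rotation phases have unit modulus)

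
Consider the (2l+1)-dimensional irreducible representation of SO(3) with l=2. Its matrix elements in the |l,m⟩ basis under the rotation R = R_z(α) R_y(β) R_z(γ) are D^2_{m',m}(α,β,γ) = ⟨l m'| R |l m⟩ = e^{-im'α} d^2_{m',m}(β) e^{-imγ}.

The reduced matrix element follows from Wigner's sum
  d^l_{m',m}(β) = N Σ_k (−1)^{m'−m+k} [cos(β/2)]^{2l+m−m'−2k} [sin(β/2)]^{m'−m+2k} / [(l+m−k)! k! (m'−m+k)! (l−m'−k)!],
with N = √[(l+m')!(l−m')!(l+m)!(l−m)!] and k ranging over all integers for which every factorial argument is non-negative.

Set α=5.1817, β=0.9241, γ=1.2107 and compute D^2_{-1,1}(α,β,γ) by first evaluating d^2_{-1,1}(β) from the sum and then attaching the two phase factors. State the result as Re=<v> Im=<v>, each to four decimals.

Re=-0.2959 Im=-0.3232

Split into d^2_{-1,1}(β=0.9241) × two z-phases.
With c≡cos(β/2)=0.895141 and s≡sin(β/2)=0.445784, N=[1·6·6·1]^{1/2}=6.000000
k∈{2,3} keeps every argument non-negative
  k=2: (−1)^0·6.0000/(2)·0.8951^2·0.4458^2 = +0.477697
  k=3: (−1)^1·6.0000/(6)·0.8951^0·0.4458^4 = -0.039491
d^2_{-1,1}(0.9241) = +0.477697 -0.039491 = +0.438206
Phases: e^{-i·(-1)·5.1817}=+0.452272-0.891880i, e^{-i·(1)·1.2107}=+0.352364-0.935863i ⇒ D=-0.295926-0.323191i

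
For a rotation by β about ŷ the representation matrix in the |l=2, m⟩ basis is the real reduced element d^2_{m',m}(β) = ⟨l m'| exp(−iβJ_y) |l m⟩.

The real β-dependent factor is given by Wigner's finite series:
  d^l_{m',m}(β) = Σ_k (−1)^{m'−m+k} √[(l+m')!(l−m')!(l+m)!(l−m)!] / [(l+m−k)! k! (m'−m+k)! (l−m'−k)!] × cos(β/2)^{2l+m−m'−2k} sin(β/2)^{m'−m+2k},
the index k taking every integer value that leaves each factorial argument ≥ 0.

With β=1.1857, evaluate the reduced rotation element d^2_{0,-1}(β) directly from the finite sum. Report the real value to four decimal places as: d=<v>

d^2_{0,-1}(β=1.1857) via Wigner's sum:
With c≡cos(β/2)=0.829352 and s≡sin(β/2)=0.558727, N=[2·2·1·6]^{1/2}=4.898979
k: max(0,(-1)−(0))=0 … min(2+(-1),2−(0))=1
  k=0: (−1)^1·4.8990/(2)·0.8294^3·0.5587^1 = -0.780713
  k=1: (−1)^2·4.8990/(2)·0.8294^1·0.5587^3 = +0.354334
d^2_{0,-1}(1.1857) = -0.780713 +0.354334 = -0.426379

d=-0.4264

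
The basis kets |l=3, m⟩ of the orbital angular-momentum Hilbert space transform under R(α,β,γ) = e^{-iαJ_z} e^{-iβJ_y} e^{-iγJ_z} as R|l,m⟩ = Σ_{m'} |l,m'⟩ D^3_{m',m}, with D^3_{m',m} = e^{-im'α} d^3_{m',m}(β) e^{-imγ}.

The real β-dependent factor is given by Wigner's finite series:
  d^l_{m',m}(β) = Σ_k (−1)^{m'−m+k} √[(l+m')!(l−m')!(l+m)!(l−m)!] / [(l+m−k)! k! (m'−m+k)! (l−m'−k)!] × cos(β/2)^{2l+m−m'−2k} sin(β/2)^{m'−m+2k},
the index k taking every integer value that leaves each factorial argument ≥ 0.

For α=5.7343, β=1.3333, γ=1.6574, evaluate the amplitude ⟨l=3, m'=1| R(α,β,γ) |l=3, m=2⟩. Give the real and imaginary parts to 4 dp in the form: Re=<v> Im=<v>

D^3_{1,2}(5.7343,1.3333,1.6574) = e^{-i·1·5.7343}·d^3_{1,2}(1.3333)·e^{-i·2·1.6574}. Compute d first:
c=cos(1.3333/2)=0.785898, s=sin(1.3333/2)=0.618357; N=√[24·2·120·1]=75.894664
k∈{1,2} keeps every argument non-negative
  k=1: (−1)^0·75.8947/(24)·0.7859^5·0.6184^1 = +0.586231
  k=2: (−1)^1·75.8947/(12)·0.7859^3·0.6184^3 = -0.725847
d^3_{1,2}(1.3333) = +0.586231 -0.725847 = -0.139616
D = (+0.853107+0.521737i)·(-0.139616)·(-0.985037+0.172343i) = +0.129879+0.051226i

Re=0.1299 Im=0.0512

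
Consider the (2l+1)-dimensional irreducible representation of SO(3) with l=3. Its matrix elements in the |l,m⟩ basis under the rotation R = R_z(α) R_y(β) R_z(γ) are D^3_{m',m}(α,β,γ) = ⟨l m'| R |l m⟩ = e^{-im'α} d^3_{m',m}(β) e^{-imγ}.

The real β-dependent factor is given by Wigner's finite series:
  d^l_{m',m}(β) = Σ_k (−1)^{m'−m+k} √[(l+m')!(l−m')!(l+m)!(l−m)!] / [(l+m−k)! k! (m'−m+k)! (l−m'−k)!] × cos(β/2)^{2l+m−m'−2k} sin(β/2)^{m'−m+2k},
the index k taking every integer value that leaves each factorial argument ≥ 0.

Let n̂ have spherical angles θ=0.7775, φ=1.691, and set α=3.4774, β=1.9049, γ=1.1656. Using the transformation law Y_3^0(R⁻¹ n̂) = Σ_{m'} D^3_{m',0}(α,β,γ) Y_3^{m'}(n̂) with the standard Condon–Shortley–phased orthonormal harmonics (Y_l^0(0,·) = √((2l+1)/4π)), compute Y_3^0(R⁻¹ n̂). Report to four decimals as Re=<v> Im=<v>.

Re=0.3216 Im=0.0000

Need the full column D^3_{m',0} for m'=−3..3 at α=3.4774, β=1.9049, γ=1.1656.
cos(β/2)=0.579688, sin(β/2)=0.814838
d^3_{-3,0}: single k=3 term ⇒ +0.471317;  D = -0.251703-0.398479i
d^3_{-2,0}: k∈[2..3] ⇒ +0.410660 -0.811401 = -0.400741;  D = -0.313707-0.249362i
d^3_{-1,0}: k∈[1..3] ⇒ +0.184772 -1.095242 +0.721344 = -0.189127;  D = +0.178563+0.062323i
d^3_{0,0}: k∈[0..3] ⇒ +0.037946 -0.674783 +1.333268 -0.292704 = +0.403727;  D = +0.403727+0.000000i
d^3_{1,0}: k∈[0..2] ⇒ -0.184772 +1.095242 -0.721344 = +0.189127;  D = -0.178563+0.062323i
d^3_{2,0}: k∈[0..1] ⇒ +0.410660 -0.811401 = -0.400741;  D = -0.313707+0.249362i
d^3_{3,0}: single k=0 term ⇒ -0.471317;  D = +0.251703-0.398479i
Y_3^{m'}(θ=0.7775,φ=1.691) and Σ D·Y over m':
  (-0.2517-0.3985i)·(+0.0508+0.1348i)  (-0.3137-0.2494i)·(-0.3481+0.0853i)  (+0.1786+0.0623i)·(-0.0419-0.3465i)  (+0.4037+0.0000i)·(-0.1225+0.0000i)  (-0.1786+0.0623i)·(+0.0419-0.3465i)  (-0.3137+0.2494i)·(-0.3481-0.0853i)  (+0.2517-0.3985i)·(-0.0508+0.1348i)
Y_3^0(R⁻¹ n̂) = +0.321586+0.000000i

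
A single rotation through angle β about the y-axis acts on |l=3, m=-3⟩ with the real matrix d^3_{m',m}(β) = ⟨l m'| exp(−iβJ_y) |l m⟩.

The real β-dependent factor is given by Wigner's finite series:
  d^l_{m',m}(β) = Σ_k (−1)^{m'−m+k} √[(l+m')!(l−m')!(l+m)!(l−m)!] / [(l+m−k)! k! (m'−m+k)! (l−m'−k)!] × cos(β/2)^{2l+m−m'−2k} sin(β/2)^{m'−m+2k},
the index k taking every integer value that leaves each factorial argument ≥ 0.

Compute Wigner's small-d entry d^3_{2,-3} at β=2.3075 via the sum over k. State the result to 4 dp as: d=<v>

d=-0.6339

d^3_{2,-3}(β=2.3075) via Wigner's sum:
Half-angle: c=0.405062, s=0.914289. N=√(120·1·1·720)=293.938769
The bounds max(0,m−m')=0 and min(l+m,l−m')=0 give 1 term
  k=0: (−1)^5·293.9388/(120)·0.4051^1·0.9143^5 = -0.633892
d^3_{2,-3}(2.3075) = -0.633892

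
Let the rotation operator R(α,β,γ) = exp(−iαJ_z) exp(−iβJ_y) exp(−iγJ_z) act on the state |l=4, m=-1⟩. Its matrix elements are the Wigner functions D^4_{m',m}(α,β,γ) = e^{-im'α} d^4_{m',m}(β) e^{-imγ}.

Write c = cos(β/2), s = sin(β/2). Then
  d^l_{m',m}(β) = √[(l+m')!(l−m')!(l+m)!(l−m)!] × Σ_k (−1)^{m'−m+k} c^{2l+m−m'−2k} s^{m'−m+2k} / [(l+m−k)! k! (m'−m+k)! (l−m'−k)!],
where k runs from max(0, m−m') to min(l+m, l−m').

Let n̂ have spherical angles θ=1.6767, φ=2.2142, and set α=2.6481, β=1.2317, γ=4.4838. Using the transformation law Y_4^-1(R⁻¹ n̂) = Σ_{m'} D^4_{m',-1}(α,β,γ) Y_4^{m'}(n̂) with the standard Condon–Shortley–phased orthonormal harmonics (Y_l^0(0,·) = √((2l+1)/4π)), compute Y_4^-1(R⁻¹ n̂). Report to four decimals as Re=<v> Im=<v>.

Need the full column D^4_{m',-1} for m'=−4..4 at α=2.6481, β=1.2317, γ=4.4838.
cos(β/2)=0.816283, sin(β/2)=0.577653
d^4_{-4,-1}: single k=3 term ⇒ +0.522754;  D = -0.421856+0.308722i
d^4_{-3,-1}: k∈[2..3] ⇒ +0.783515 -0.653956 = +0.129559;  D = +0.128323-0.017857i
d^4_{-2,-1}: k∈[1..3] ⇒ +0.591817 -1.481868 +0.494732 = -0.395319;  D = +0.370639+0.137491i
d^4_{-1,-1}: k∈[0..3] ⇒ +0.197117 -1.480704 +1.483032 -0.247561 = -0.048115;  D = -0.031802-0.036107i
d^4_{0,-1}: k∈[0..3] ⇒ -0.623830 +1.874431 -0.938689 +0.078347 = +0.390260;  D = -0.088434-0.380108i
d^4_{1,-1}: k∈[0..3] ⇒ +0.987136 -1.483032 +0.371341 -0.012397 = -0.136952;  D = +0.035856-0.132175i
d^4_{2,-1}: k∈[0..2] ⇒ -0.987912 +0.742099 -0.074327 = -0.320140;  D = -0.220179+0.232402i
d^4_{3,-1}: k∈[0..1] ⇒ +0.653956 -0.196495 = +0.457461;  D = -0.434395+0.143427i
d^4_{4,-1}: single k=0 term ⇒ -0.261788;  D = -0.257808-0.045472i
Y_4^{m'}(θ=1.6767,φ=2.2142) and Σ D·Y over m':
  (-0.4219+0.3087i)·(-0.3648-0.2328i)  (+0.1283-0.0179i)·(-0.1218+0.0458i)  (+0.3706+0.1375i)·(+0.0854-0.2927i)  (-0.0318-0.0361i)·(-0.0872-0.1162i)  (-0.0884-0.3801i)·(+0.2824+0.0000i)  (+0.0359-0.1322i)·(+0.0872-0.1162i)  (-0.2202+0.2324i)·(+0.0854+0.2927i)  (-0.4344+0.1434i)·(+0.1218+0.0458i)  (-0.2578-0.0455i)·(-0.3648+0.2328i)
Y_4^-1(R⁻¹ n̂) = +0.202520-0.309705i

Re=0.2025 Im=-0.3097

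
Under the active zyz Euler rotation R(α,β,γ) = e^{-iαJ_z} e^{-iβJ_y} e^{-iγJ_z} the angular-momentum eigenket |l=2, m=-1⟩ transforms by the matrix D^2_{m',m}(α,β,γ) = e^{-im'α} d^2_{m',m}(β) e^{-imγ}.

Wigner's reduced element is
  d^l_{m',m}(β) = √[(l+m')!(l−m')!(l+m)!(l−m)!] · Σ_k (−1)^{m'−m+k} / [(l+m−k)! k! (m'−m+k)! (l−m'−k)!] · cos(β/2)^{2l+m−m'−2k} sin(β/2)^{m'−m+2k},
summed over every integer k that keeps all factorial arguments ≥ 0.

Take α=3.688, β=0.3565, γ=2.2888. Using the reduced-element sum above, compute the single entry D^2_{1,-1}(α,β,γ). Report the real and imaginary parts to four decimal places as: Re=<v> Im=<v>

First d^2_{1,-1}(β=0.3565), then the phase factors e^{-i(1)α} and e^{-i(-1)γ}:
With c≡cos(β/2)=0.984155 and s≡sin(β/2)=0.177308, N=[6·1·1·6]^{1/2}=6.000000
k∈{0,1} keeps every argument non-negative
  k=0: (−1)^2·6.0000/(2)·0.9842^2·0.1773^2 = +0.091349
  k=1: (−1)^3·6.0000/(6)·0.9842^0·0.1773^4 = -0.000988
d^2_{1,-1}(0.3565) = +0.091349 -0.000988 = +0.090361
D = (-0.854397+0.519621i)·(+0.090361)·(-0.657883+0.753121i) = +0.015430-0.089033i

Re=0.0154 Im=-0.0890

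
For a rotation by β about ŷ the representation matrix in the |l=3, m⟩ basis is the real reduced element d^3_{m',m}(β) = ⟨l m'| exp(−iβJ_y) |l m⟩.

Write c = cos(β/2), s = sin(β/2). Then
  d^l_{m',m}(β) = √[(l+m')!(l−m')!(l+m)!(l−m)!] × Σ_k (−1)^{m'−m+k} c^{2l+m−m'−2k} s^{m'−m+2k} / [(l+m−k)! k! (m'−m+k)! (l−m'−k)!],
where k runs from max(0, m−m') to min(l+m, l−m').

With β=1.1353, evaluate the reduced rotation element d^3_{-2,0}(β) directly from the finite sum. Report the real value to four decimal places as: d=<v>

d=0.4749

d^3_{-2,0}(β=1.1353) via Wigner's sum:
With c≡cos(β/2)=0.843167 and s≡sin(β/2)=0.537652, N=[1·120·6·6]^{1/2}=65.726707
The bounds max(0,m−m')=2 and min(l+m,l−m')=3 give 2 terms
  k=2: (−1)^0·65.7267/(12)·0.8432^4·0.5377^2 = +0.800234
  k=3: (−1)^1·65.7267/(12)·0.8432^2·0.5377^4 = -0.325382
d^3_{-2,0}(1.1353) = +0.800234 -0.325382 = +0.474853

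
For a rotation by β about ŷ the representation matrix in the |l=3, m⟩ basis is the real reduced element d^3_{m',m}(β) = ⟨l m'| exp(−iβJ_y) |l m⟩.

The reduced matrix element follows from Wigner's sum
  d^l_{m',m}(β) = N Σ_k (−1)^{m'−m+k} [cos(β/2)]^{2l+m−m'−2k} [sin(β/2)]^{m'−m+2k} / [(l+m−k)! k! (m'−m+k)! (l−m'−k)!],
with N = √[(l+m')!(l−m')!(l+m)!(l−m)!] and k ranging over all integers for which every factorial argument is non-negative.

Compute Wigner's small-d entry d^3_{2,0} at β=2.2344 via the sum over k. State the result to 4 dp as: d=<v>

d^3_{2,0}(β=2.2344) via Wigner's sum:
Half-angle: c=0.438201, s=0.898877. N=√(120·1·6·6)=65.726707
k: max(0,(0)−(2))=0 … min(3+(0),3−(2))=1
  k=0: (−1)^2·65.7267/(12)·0.4382^4·0.8989^2 = +0.163175
  k=1: (−1)^3·65.7267/(12)·0.4382^2·0.8989^4 = -0.686607
d^3_{2,0}(2.2344) = +0.163175 -0.686607 = -0.523432

d=-0.5234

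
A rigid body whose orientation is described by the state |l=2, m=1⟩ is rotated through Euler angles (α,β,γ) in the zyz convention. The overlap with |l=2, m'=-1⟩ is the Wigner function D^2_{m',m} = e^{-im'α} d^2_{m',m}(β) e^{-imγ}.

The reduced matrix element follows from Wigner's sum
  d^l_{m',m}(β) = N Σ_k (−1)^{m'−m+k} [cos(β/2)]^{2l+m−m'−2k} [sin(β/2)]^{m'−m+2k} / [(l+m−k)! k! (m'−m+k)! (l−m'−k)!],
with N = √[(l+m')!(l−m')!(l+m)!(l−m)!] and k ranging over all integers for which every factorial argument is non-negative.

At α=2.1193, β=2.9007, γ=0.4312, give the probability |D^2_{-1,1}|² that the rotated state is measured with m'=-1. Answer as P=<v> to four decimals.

Split into d^2_{-1,1}(β=2.9007) × two z-phases.
c=cos(2.9007/2)=0.120155, s=sin(2.9007/2)=0.992755; N=√[1·6·6·1]=6.000000
k∈{2,3} keeps every argument non-negative
  k=2: (−1)^0·6.0000/(2)·0.1202^2·0.9928^2 = +0.042687
  k=3: (−1)^1·6.0000/(6)·0.1202^0·0.9928^4 = -0.971334
d^2_{-1,1}(2.9007) = +0.042687 -0.971334 = -0.928647
|D^2_{-1,1}|² = |d^2_{-1,1}(β)|² = (-0.928647)² = 0.862386 (the z-rotation phases have unit modulus)

P=0.8624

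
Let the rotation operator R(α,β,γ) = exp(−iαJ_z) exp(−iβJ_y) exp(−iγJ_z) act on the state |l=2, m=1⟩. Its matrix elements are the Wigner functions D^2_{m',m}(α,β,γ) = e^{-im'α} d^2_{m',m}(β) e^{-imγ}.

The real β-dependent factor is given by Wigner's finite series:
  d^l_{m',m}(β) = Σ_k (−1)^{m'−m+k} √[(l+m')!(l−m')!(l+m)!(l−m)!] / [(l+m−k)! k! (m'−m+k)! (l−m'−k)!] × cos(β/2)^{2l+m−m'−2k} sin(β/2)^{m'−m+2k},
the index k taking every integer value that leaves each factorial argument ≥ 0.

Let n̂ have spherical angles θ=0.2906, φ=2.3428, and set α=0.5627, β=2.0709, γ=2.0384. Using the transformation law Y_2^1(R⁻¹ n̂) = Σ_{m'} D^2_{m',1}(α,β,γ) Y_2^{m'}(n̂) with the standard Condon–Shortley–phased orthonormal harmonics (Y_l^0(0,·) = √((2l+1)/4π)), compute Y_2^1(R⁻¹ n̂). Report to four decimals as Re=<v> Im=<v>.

Re=0.2436 Im=0.2366

Need the full column D^2_{m',1} for m'=−2..2 at α=0.5627, β=2.0709, γ=2.0384.
cos(β/2)=0.510139, sin(β/2)=0.860092
d^2_{-2,1}: single k=3 term ⇒ +0.649162;  D = +0.396881-0.513709i
d^2_{-1,1}: k∈[2..3] ⇒ +0.577548 -0.547242 = +0.030306;  D = +0.002878-0.030169i
d^2_{0,1}: k∈[1..2] ⇒ +0.279696 -0.795058 = -0.515362;  D = +0.232299+0.460039i
d^2_{1,1}: k∈[0..1] ⇒ +0.067726 -0.577548 = -0.509822;  D = +0.437150+0.262333i
d^2_{2,1}: single k=0 term ⇒ -0.228371;  D = +0.228314-0.005071i
Y_2^{m'}(θ=0.2906,φ=2.3428) and Σ D·Y over m':
  (+0.3969-0.5137i)·(-0.0008+0.0317i)  (+0.0029-0.0302i)·(-0.1479-0.1520i)  (+0.2323+0.4600i)·(+0.5531+0.0000i)  (+0.4371+0.2623i)·(+0.1479-0.1520i)  (+0.2283-0.0051i)·(-0.0008-0.0317i)
Y_2^1(R⁻¹ n̂) = +0.243602+0.236642i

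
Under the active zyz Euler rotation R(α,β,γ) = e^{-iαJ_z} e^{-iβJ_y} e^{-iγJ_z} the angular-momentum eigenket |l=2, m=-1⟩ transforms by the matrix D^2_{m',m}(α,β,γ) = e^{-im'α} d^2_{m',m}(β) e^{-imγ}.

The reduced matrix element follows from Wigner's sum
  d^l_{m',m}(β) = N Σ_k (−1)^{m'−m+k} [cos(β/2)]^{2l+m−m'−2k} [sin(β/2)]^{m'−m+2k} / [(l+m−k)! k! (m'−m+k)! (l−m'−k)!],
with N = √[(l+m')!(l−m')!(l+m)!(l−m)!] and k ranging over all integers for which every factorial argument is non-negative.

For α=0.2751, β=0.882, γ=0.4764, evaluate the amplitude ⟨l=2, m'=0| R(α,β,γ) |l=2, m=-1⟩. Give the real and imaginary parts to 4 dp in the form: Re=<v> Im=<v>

Re=-0.5341 Im=-0.2756

Split into d^2_{0,-1}(β=0.882) × two z-phases.
Half-angle: c=0.904325, s=0.426844. N=√(2·2·1·6)=4.898979
Admissible k: 0..1 (factorial args all ≥0)
  k=0: (−1)^1·4.8990/(2)·0.9043^3·0.4268^1 = -0.773248
  k=1: (−1)^2·4.8990/(2)·0.9043^1·0.4268^3 = +0.172269
d^2_{0,-1}(0.882) = -0.773248 +0.172269 = -0.600979
Phases: e^{-i·(0)·0.2751}=+1.000000+0.000000i, e^{-i·(-1)·0.4764}=+0.888652+0.458583i ⇒ D=-0.534061-0.275599i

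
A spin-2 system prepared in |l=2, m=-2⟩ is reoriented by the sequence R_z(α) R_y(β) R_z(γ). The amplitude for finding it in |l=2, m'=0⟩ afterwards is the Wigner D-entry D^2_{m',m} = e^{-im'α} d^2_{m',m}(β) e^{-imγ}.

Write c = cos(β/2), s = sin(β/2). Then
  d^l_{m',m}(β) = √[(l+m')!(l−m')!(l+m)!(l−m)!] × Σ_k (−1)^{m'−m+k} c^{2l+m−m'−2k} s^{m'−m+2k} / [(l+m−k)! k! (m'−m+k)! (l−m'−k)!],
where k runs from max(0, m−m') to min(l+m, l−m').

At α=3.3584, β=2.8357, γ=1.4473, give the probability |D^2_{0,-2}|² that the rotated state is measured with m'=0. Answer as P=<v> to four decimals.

D^2_{0,-2}(3.3584,2.8357,1.4473) = e^{-i·0·3.3584}·d^2_{0,-2}(2.8357)·e^{-i·-2·1.4473}. Compute d first:
c=cos(2.8357/2)=0.152351, s=sin(2.8357/2)=0.988326; N=√[2·2·1·24]=9.797959
The bounds max(0,m−m')=0 and min(l+m,l−m')=0 give 1 term
  k=0: (−1)^2·9.7980/(4)·0.1524^2·0.9883^2 = +0.055535
d^2_{0,-2}(2.8357) = +0.055535
|D^2_{0,-2}|² = |d^2_{0,-2}(β)|² = (+0.055535)² = 0.003084 (the z-rotation phases have unit modulus)

P=0.0031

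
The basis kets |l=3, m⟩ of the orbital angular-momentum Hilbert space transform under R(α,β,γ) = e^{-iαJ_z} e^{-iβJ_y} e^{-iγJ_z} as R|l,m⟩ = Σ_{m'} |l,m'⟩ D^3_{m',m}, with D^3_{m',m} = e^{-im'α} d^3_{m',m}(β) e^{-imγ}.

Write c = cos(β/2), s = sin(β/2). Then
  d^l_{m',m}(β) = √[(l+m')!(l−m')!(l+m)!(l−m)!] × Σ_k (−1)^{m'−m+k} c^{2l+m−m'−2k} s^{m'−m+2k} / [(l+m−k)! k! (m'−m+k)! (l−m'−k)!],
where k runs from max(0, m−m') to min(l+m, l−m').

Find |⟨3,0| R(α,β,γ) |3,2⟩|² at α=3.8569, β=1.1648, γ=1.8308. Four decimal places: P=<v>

Split into d^3_{0,2}(β=1.1648) × two z-phases.
c=cos(1.1648/2)=0.835145, s=sin(1.1648/2)=0.550030; N=√[6·6·120·1]=65.726707
k∈{2,3} keeps every argument non-negative
  k=2: (−1)^0·65.7267/(12)·0.8351^4·0.5500^2 = +0.806085
  k=3: (−1)^1·65.7267/(12)·0.8351^2·0.5500^4 = -0.349647
d^3_{0,2}(1.1648) = +0.806085 -0.349647 = +0.456438
|D^3_{0,2}|² = |d^3_{0,2}(β)|² = (+0.456438)² = 0.208336 (the z-rotation phases have unit modulus)

P=0.2083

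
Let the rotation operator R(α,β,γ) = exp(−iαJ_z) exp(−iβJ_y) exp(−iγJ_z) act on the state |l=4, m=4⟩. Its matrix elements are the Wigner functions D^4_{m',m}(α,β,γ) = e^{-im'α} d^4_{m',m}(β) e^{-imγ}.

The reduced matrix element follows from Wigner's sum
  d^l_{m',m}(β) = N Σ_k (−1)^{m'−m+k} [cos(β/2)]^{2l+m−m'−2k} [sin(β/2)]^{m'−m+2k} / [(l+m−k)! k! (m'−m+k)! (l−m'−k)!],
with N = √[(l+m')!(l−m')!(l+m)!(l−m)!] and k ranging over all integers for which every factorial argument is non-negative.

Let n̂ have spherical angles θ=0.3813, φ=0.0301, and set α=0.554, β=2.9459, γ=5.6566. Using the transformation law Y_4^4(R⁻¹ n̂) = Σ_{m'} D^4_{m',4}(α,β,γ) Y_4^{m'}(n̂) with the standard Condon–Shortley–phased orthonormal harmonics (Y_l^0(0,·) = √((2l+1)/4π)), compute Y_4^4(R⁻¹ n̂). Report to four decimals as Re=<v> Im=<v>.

Need the full column D^4_{m',4} for m'=−4..4 at α=0.554, β=2.9459, γ=5.6566.
cos(β/2)=0.097690, sin(β/2)=0.995217
d^4_{-4,4}: single k=8 term ⇒ +0.962369;  D = +0.009578-0.962322i
d^4_{-3,4}: single k=7 term ⇒ +0.267190;  D = -0.138299-0.228613i
d^4_{-2,4}: single k=6 term ⇒ +0.049067;  D = -0.043685-0.022342i
d^4_{-1,4}: single k=5 term ⇒ +0.006811;  D = -0.006789+0.000553i
d^4_{0,4}: single k=4 term ⇒ +0.000748;  D = -0.000602+0.000444i
d^4_{1,4}: single k=3 term ⇒ +0.000066;  D = -0.000024+0.000061i
d^4_{2,4}: single k=2 term ⇒ +0.000005;  D = +0.000001+0.000004i
d^4_{3,4}: single k=1 term ⇒ +0.000000;  D = +0.000000+0.000000i
d^4_{4,4}: single k=0 term ⇒ +0.000000;  D = +0.000000+0.000000i
Y_4^{m'}(θ=0.3813,φ=0.0301) and Σ D·Y over m':
  (+0.0096-0.9623i)·(+0.0084-0.0010i)  (-0.1383-0.2286i)·(+0.0596-0.0054i)  (-0.0437-0.0223i)·(+0.2326-0.0140i)  (-0.0068+0.0006i)·(+0.4950-0.0149i)  (-0.0006+0.0004i)·(+0.3313+0.0000i)  (-0.0000+0.0001i)·(-0.4950-0.0149i)  (+0.0000+0.0000i)·(+0.2326+0.0140i)  (+0.0000+0.0000i)·(-0.0596-0.0054i)  (+0.0000+0.0000i)·(+0.0084+0.0010i)
Y_4^4(R⁻¹ n̂) = -0.024394-0.025093i

Re=-0.0244 Im=-0.0251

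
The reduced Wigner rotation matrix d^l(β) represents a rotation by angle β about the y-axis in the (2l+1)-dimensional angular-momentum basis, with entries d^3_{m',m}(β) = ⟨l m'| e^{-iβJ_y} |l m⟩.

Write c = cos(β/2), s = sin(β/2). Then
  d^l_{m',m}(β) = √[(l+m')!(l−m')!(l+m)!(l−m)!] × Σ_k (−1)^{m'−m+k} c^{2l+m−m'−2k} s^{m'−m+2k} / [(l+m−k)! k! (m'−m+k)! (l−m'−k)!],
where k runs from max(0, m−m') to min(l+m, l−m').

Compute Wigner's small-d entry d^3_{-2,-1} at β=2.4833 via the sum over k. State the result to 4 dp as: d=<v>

d=-0.1704

d^3_{-2,-1}(β=2.4833) via Wigner's sum:
c=cos(2.4833/2)=0.323235, s=sin(2.4833/2)=0.946319; N=√[1·120·2·24]=75.894664
k: max(0,(-1)−(-2))=1 … min(3+(-1),3−(-2))=2
  k=1: (−1)^0·75.8947/(24)·0.3232^5·0.9463^1 = +0.010559
  k=2: (−1)^1·75.8947/(12)·0.3232^3·0.9463^3 = -0.181008
d^3_{-2,-1}(2.4833) = +0.010559 -0.181008 = -0.170449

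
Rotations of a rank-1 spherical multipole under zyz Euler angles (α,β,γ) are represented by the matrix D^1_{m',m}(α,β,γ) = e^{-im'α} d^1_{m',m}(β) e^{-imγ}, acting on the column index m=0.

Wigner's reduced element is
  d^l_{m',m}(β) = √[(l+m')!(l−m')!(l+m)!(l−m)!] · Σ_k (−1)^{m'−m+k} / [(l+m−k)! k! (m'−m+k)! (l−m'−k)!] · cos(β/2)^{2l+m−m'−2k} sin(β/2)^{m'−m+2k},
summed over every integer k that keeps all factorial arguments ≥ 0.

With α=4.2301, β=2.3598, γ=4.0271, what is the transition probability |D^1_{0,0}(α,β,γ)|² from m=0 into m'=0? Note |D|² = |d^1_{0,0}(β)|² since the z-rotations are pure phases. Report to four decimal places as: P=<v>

D^1_{0,0}(4.2301,2.3598,4.0271) = e^{-i·0·4.2301}·d^1_{0,0}(2.3598)·e^{-i·0·4.0271}. Compute d first:
c=cos(2.3598/2)=0.381017, s=sin(2.3598/2)=0.924568; N=√[1·1·1·1]=1.000000
Admissible k: 0..1 (factorial args all ≥0)
  k=0: (−1)^0·1.0000/(1)·0.3810^2·0.9246^0 = +0.145174
  k=1: (−1)^1·1.0000/(1)·0.3810^0·0.9246^2 = -0.854826
d^1_{0,0}(2.3598) = +0.145174 -0.854826 = -0.709652
|D^1_{0,0}|² = |d^1_{0,0}(β)|² = (-0.709652)² = 0.503605 (the z-rotation phases have unit modulus)

P=0.5036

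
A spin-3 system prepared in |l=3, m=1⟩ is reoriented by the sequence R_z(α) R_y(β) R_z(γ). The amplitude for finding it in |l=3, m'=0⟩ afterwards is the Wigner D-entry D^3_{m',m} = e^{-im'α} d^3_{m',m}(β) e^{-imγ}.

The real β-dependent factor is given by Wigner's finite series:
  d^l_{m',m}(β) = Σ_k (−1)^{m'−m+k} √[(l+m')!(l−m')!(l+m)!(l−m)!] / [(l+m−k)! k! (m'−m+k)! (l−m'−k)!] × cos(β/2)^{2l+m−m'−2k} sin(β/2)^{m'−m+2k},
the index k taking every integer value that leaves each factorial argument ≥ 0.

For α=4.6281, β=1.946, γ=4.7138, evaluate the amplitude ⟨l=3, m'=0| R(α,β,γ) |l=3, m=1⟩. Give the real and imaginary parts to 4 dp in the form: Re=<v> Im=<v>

First d^3_{0,1}(β=1.946), then the phase factors e^{-i(0)α} and e^{-i(1)γ}:
With c≡cos(β/2)=0.562822 and s≡sin(β/2)=0.826578, N=[6·6·24·2]^{1/2}=41.569219
The bounds max(0,m−m')=1 and min(l+m,l−m')=3 give 3 terms
  k=1: (−1)^0·41.5692/(12)·0.5628^5·0.8266^1 = +0.161708
  k=2: (−1)^1·41.5692/(4)·0.5628^3·0.8266^3 = -1.046351
  k=3: (−1)^2·41.5692/(12)·0.5628^1·0.8266^5 = +0.752282
d^3_{0,1}(1.946) = +0.161708 -1.046351 +0.752282 = -0.132360
Attach z-rotation phases: D = e^{-i(0)(4.6281)}·(-0.132360)·e^{-i(1)(4.7138)} = -0.000187-0.132360i

Re=-0.0002 Im=-0.1324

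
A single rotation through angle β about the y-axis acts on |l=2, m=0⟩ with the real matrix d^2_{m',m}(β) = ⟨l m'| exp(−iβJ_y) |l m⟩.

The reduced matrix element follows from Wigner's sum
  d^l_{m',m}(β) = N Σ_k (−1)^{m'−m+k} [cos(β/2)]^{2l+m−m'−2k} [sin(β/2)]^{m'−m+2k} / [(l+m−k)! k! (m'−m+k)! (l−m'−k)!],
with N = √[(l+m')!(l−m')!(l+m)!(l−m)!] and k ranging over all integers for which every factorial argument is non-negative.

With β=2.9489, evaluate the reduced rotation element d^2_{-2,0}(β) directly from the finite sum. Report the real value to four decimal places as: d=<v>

d^2_{-2,0}(β=2.9489) via Wigner's sum:
With c≡cos(β/2)=0.096197 and s≡sin(β/2)=0.995362, N=[1·24·2·2]^{1/2}=9.797959
k∈{2} keeps every argument non-negative
  k=2: (−1)^0·9.7980/(4)·0.0962^2·0.9954^2 = +0.022458
d^2_{-2,0}(2.9489) = +0.022458

d=0.0225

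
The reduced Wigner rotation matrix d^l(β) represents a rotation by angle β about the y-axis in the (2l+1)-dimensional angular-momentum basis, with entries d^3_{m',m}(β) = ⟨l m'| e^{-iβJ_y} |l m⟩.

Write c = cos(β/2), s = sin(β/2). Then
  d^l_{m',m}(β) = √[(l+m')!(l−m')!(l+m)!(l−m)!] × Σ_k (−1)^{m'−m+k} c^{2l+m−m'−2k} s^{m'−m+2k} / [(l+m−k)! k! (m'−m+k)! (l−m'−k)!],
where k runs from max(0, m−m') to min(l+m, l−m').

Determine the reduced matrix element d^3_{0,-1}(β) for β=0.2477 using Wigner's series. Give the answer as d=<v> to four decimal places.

d=-0.3927

d^3_{0,-1}(β=0.2477) via Wigner's sum:
Half-angle: c=0.992340, s=0.123534. N=√(6·6·2·24)=41.569219
The bounds max(0,m−m')=0 and min(l+m,l−m')=2 give 3 terms
  k=0: (−1)^1·41.5692/(12)·0.9923^5·0.1235^1 = -0.411793
  k=1: (−1)^2·41.5692/(4)·0.9923^3·0.1235^3 = +0.019145
  k=2: (−1)^3·41.5692/(12)·0.9923^1·0.1235^5 = -0.000099
d^3_{0,-1}(0.2477) = -0.411793 +0.019145 -0.000099 = -0.392747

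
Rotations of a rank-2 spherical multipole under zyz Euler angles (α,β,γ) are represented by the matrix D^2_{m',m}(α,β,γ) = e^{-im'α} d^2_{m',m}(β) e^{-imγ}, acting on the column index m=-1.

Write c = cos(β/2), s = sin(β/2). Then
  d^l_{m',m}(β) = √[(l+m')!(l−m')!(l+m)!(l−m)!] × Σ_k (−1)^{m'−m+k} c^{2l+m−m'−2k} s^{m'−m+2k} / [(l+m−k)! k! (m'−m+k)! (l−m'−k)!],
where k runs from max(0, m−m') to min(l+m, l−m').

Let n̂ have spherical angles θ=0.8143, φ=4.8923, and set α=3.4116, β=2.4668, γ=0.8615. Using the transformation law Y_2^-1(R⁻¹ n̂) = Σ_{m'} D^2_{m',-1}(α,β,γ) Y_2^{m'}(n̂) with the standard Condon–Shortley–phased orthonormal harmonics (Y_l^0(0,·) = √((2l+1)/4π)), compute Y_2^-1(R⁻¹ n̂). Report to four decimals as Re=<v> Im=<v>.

Re=-0.0907 Im=0.3197

Need the full column D^2_{m',-1} for m'=−2..2 at α=3.4116, β=2.4668, γ=0.8615.
cos(β/2)=0.331031, sin(β/2)=0.943620
d^2_{-2,-1}: single k=1 term ⇒ +0.068460;  D = +0.011534+0.067481i
d^2_{-1,-1}: k∈[0..1] ⇒ +0.012008 -0.292721 = -0.280713;  D = +0.119386+0.254060i
d^2_{0,-1}: k∈[0..1] ⇒ -0.083846 +0.681296 = +0.597450;  D = +0.389119+0.453358i
d^2_{1,-1}: k∈[0..1] ⇒ +0.292721 -0.792845 = -0.500124;  D = +0.415157+0.278869i
d^2_{2,-1}: single k=0 term ⇒ -0.556276;  D = -0.527776-0.175770i
Y_2^{m'}(θ=0.8143,φ=4.8923) and Σ D·Y over m':
  (+0.0115+0.0675i)·(-0.1912+0.0719i)  (+0.1194+0.2541i)·(+0.0690+0.3794i)  (+0.3891+0.4534i)·(+0.1304+0.0000i)  (+0.4152+0.2789i)·(-0.0690+0.3794i)  (-0.5278-0.1758i)·(-0.1912-0.0719i)
Y_2^-1(R⁻¹ n̂) = -0.090665+0.319699i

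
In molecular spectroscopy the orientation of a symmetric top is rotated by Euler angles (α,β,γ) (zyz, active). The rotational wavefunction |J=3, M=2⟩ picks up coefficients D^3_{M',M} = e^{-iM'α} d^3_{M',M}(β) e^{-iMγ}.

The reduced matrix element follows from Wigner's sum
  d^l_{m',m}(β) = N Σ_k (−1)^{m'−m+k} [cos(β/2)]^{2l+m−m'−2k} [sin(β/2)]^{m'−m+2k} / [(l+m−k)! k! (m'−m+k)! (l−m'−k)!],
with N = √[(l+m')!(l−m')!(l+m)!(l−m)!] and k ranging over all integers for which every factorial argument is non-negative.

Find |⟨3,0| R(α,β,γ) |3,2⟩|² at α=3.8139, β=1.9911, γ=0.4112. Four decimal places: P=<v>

P=0.2169

First d^3_{0,2}(β=1.9911), then the phase factors e^{-i(0)α} and e^{-i(2)γ}:
c=cos(1.9911/2)=0.544041, s=sin(1.9911/2)=0.839058; N=√[6·6·120·1]=65.726707
k∈{2,3} keeps every argument non-negative
  k=2: (−1)^0·65.7267/(12)·0.5440^4·0.8391^2 = +0.337810
  k=3: (−1)^1·65.7267/(12)·0.5440^2·0.8391^4 = -0.803514
d^3_{0,2}(1.9911) = +0.337810 -0.803514 = -0.465703
|D^3_{0,2}|² = |d^3_{0,2}(β)|² = (-0.465703)² = 0.216880 (the z-rotation phases have unit modulus)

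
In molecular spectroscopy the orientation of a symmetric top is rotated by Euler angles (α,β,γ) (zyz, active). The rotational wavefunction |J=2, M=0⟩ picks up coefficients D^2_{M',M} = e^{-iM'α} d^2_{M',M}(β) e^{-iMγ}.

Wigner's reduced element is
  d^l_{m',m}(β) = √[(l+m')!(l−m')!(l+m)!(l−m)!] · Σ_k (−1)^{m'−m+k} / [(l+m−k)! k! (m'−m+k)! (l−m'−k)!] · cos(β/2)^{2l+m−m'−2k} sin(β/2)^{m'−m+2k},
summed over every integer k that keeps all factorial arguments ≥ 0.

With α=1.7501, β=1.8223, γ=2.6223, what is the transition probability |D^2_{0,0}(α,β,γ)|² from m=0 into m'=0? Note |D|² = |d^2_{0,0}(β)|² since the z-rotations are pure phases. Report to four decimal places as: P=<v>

P=0.1657

D^2_{0,0}(1.7501,1.8223,2.6223) = e^{-i·0·1.7501}·d^2_{0,0}(1.8223)·e^{-i·0·2.6223}. Compute d first:
Half-angle: c=0.612837, s=0.790209. N=√(2·2·2·2)=4.000000
Admissible k: 0..2 (factorial args all ≥0)
  k=0: (−1)^0·4.0000/(4)·0.6128^4·0.7902^0 = +0.141053
  k=1: (−1)^1·4.0000/(1)·0.6128^2·0.7902^2 = -0.938068
  k=2: (−1)^2·4.0000/(4)·0.6128^0·0.7902^4 = +0.389913
d^2_{0,0}(1.8223) = +0.141053 -0.938068 +0.389913 = -0.407103
|D^2_{0,0}|² = |d^2_{0,0}(β)|² = (-0.407103)² = 0.165733 (the z-rotation phases have unit modulus)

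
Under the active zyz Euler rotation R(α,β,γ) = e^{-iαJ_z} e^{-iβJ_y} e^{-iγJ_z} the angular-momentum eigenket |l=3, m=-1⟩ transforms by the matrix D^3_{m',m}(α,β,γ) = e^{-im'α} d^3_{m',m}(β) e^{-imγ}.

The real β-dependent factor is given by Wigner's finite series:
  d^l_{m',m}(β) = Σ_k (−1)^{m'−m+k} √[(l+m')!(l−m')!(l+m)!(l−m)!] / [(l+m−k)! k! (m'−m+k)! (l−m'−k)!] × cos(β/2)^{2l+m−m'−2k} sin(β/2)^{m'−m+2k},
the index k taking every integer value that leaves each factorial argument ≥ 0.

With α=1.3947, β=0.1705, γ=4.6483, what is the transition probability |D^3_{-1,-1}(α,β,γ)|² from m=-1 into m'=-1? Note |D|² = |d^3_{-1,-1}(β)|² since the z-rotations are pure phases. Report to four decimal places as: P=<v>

First d^3_{-1,-1}(β=0.1705), then the phase factors e^{-i(-1)α} and e^{-i(-1)γ}:
c=cos(0.1705/2)=0.996368, s=sin(0.1705/2)=0.085147; N=√[2·24·2·24]=48.000000
k∈{0,1,2} keeps every argument non-negative
  k=0: (−1)^0·48.0000/(48)·0.9964^6·0.0851^0 = +0.978407
  k=1: (−1)^1·48.0000/(6)·0.9964^4·0.0851^2 = -0.057162
  k=2: (−1)^2·48.0000/(8)·0.9964^2·0.0851^4 = +0.000313
d^3_{-1,-1}(0.1705) = +0.978407 -0.057162 +0.000313 = +0.921559
|D^3_{-1,-1}|² = |d^3_{-1,-1}(β)|² = (+0.921559)² = 0.849270 (the z-rotation phases have unit modulus)

P=0.8493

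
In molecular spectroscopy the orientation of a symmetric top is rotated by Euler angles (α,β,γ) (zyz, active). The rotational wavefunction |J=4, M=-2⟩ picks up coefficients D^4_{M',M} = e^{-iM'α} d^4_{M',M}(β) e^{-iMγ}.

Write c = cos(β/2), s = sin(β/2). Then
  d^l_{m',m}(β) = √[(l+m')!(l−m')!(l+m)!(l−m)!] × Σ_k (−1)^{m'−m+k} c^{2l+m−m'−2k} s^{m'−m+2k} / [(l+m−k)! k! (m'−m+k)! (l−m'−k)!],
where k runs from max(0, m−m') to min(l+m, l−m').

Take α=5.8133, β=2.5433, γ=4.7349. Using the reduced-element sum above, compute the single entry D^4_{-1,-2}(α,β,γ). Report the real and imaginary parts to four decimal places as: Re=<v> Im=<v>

Re=0.2260 Im=-0.1022

Split into d^4_{-1,-2}(β=2.5433) × two z-phases.
Half-angle: c=0.294705, s=0.955588. N=√(6·120·2·720)=1018.233765
k: max(0,(-2)−(-1))=0 … min(4+(-2),4−(-1))=2
  k=0: (−1)^1·1018.2338/(240)·0.2947^7·0.9556^1 = -0.000783
  k=1: (−1)^2·1018.2338/(48)·0.2947^5·0.9556^3 = +0.041148
  k=2: (−1)^3·1018.2338/(72)·0.2947^3·0.9556^5 = -0.288423
d^4_{-1,-2}(2.5433) = -0.000783 +0.041148 -0.288423 = -0.248057
Phases: e^{-i·(-1)·5.8133}=+0.891620-0.452784i, e^{-i·(-2)·4.7349}=-0.998987-0.045007i ⇒ D=+0.226004-0.102248i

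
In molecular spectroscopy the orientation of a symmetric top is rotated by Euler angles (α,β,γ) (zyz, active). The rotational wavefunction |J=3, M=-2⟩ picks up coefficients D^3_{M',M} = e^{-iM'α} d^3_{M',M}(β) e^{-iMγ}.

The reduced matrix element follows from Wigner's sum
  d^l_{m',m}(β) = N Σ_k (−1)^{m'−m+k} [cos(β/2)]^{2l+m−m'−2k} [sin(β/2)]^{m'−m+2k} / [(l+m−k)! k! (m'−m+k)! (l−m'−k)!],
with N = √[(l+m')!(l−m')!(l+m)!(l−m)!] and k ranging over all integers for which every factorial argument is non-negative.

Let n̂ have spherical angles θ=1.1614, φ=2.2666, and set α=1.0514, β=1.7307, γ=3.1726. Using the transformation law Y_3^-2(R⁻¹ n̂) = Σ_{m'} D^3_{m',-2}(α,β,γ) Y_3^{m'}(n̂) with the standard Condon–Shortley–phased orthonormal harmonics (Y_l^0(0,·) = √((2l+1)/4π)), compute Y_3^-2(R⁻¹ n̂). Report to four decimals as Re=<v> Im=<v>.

Need the full column D^3_{m',-2} for m'=−3..3 at α=1.0514, β=1.7307, γ=3.1726.
cos(β/2)=0.648374, sin(β/2)=0.761322
d^3_{-3,-2}: single k=1 term ⇒ +0.213684;  D = -0.213089-0.015931i
d^3_{-2,-2}: k∈[0..1] ⇒ +0.074294 -0.512163 = -0.437870;  D = +0.245074-0.362862i
d^3_{-1,-2}: k∈[0..1] ⇒ -0.275864 +0.760697 = +0.484833;  D = +0.214102+0.434998i
d^3_{0,-2}: k∈[0..1] ⇒ +0.561047 -0.773545 = -0.212498;  D = -0.212089-0.013170i
d^3_{1,-2}: k∈[0..1] ⇒ -0.760697 +0.524406 = -0.236291;  D = -0.129772+0.197465i
d^3_{2,-2}: k∈[0..1] ⇒ +0.706147 -0.194720 = +0.511426;  D = -0.231613-0.455974i
d^3_{3,-2}: single k=0 term ⇒ -0.406203;  D = +0.405708+0.020061i
Y_3^{m'}(θ=1.1614,φ=2.2666) and Σ D·Y over m':
  (-0.2131-0.0159i)·(+0.2801-0.1591i)  (+0.2451-0.3629i)·(-0.0610+0.3369i)  (+0.2141+0.4350i)·(+0.0395+0.0473i)  (-0.2121-0.0132i)·(-0.3280+0.0000i)  (-0.1298+0.1975i)·(-0.0395+0.0473i)  (-0.2316-0.4560i)·(-0.0610-0.3369i)  (+0.4057+0.0201i)·(-0.2801-0.1591i)
Y_3^-2(R⁻¹ n̂) = -0.151602+0.187502i

Re=-0.1516 Im=0.1875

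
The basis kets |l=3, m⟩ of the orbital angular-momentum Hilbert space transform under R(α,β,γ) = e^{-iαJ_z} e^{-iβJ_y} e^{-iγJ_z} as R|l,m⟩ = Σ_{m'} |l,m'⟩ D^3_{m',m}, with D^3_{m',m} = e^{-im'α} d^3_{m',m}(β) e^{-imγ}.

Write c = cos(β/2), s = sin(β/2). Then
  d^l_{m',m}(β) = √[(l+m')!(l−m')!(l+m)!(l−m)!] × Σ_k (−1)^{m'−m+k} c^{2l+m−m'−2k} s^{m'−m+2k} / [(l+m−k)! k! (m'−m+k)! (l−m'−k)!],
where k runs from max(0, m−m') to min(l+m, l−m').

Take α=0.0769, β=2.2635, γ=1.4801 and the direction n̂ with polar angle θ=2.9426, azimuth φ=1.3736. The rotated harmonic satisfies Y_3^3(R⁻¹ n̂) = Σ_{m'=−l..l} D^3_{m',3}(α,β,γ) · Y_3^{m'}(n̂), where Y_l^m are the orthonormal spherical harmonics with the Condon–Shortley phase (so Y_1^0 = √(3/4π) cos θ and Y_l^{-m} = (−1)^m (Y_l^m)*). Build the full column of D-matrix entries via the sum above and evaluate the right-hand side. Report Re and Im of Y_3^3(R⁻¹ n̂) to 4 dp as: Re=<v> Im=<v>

Need the full column D^3_{m',3} for m'=−3..3 at α=0.0769, β=2.2635, γ=1.4801.
cos(β/2)=0.425076, sin(β/2)=0.905157
d^3_{-3,3}: single k=6 term ⇒ +0.549977;  D = -0.265018+0.481913i
d^3_{-2,3}: single k=5 term ⇒ +0.632650;  D = -0.261367+0.576136i
d^3_{-1,3}: single k=4 term ⇒ +0.469760;  D = -0.160634+0.441443i
d^3_{0,3}: single k=3 term ⇒ +0.254735;  D = -0.068459+0.245364i
d^3_{1,3}: single k=2 term ⇒ +0.103601;  D = -0.020094+0.101633i
d^3_{2,3}: single k=1 term ⇒ +0.030771;  D = -0.003631+0.030556i
d^3_{3,3}: single k=0 term ⇒ +0.005899;  D = -0.000244+0.005894i
Y_3^{m'}(θ=2.9426,φ=1.3736) and Σ D·Y over m':
  (-0.2650+0.4819i)·(-0.0018+0.0027i)  (-0.2614+0.5761i)·(+0.0361+0.0150i)  (-0.1606+0.4414i)·(+0.0476-0.2384i)  (-0.0685+0.2454i)·(-0.6601+0.0000i)  (-0.0201+0.1016i)·(-0.0476-0.2384i)  (-0.0036+0.0306i)·(+0.0361-0.0150i)  (-0.0002+0.0059i)·(+0.0018+0.0027i)
Y_3^3(R⁻¹ n̂) = +0.149330-0.086231i

Re=0.1493 Im=-0.0862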